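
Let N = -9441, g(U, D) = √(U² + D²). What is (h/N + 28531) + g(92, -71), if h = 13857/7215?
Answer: 647813611636/22705605 + √13505 ≈ 28647.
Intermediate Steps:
g(U, D) = √(D² + U²)
h = 4619/2405 (h = 13857*(1/7215) = 4619/2405 ≈ 1.9206)
(h/N + 28531) + g(92, -71) = ((4619/2405)/(-9441) + 28531) + √((-71)² + 92²) = ((4619/2405)*(-1/9441) + 28531) + √(5041 + 8464) = (-4619/22705605 + 28531) + √13505 = 647813611636/22705605 + √13505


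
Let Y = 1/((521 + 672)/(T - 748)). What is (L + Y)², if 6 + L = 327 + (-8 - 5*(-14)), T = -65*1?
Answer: 208032683236/1423249 ≈ 1.4617e+5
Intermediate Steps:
T = -65
Y = -813/1193 (Y = 1/((521 + 672)/(-65 - 748)) = 1/(1193/(-813)) = 1/(1193*(-1/813)) = 1/(-1193/813) = -813/1193 ≈ -0.68148)
L = 383 (L = -6 + (327 + (-8 - 5*(-14))) = -6 + (327 + (-8 + 70)) = -6 + (327 + 62) = -6 + 389 = 383)
(L + Y)² = (383 - 813/1193)² = (456106/1193)² = 208032683236/1423249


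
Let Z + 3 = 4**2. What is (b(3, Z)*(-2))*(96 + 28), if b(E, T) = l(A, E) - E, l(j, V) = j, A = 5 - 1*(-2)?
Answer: -992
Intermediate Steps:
A = 7 (A = 5 + 2 = 7)
Z = 13 (Z = -3 + 4**2 = -3 + 16 = 13)
b(E, T) = 7 - E
(b(3, Z)*(-2))*(96 + 28) = ((7 - 1*3)*(-2))*(96 + 28) = ((7 - 3)*(-2))*124 = (4*(-2))*124 = -8*124 = -992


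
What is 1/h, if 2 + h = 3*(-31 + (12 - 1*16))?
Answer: -1/107 ≈ -0.0093458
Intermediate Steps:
h = -107 (h = -2 + 3*(-31 + (12 - 1*16)) = -2 + 3*(-31 + (12 - 16)) = -2 + 3*(-31 - 4) = -2 + 3*(-35) = -2 - 105 = -107)
1/h = 1/(-107) = -1/107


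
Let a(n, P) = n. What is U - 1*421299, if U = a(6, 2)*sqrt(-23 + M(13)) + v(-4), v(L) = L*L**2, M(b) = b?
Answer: -421363 + 6*I*sqrt(10) ≈ -4.2136e+5 + 18.974*I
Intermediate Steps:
v(L) = L**3
U = -64 + 6*I*sqrt(10) (U = 6*sqrt(-23 + 13) + (-4)**3 = 6*sqrt(-10) - 64 = 6*(I*sqrt(10)) - 64 = 6*I*sqrt(10) - 64 = -64 + 6*I*sqrt(10) ≈ -64.0 + 18.974*I)
U - 1*421299 = (-64 + 6*I*sqrt(10)) - 1*421299 = (-64 + 6*I*sqrt(10)) - 421299 = -421363 + 6*I*sqrt(10)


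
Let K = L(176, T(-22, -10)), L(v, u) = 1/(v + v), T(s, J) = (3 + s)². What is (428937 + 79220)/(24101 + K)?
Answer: 13759328/652581 ≈ 21.084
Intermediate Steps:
L(v, u) = 1/(2*v)
K = 1/352 (K = (½)/176 = (½)*(1/176) = 1/352 ≈ 0.0028409)
(428937 + 79220)/(24101 + K) = (428937 + 79220)/(24101 + 1/352) = 508157/(8483553/352) = 508157*(352/8483553) = 13759328/652581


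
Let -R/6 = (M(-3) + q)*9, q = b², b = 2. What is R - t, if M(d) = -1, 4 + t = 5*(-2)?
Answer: -148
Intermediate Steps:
t = -14 (t = -4 + 5*(-2) = -4 - 10 = -14)
q = 4 (q = 2² = 4)
R = -162 (R = -6*(-1 + 4)*9 = -18*9 = -6*27 = -162)
R - t = -162 - 1*(-14) = -162 + 14 = -148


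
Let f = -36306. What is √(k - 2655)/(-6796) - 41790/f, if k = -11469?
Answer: 6965/6051 - I*√3531/3398 ≈ 1.151 - 0.017487*I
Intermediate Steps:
√(k - 2655)/(-6796) - 41790/f = √(-11469 - 2655)/(-6796) - 41790/(-36306) = √(-14124)*(-1/6796) - 41790*(-1/36306) = (2*I*√3531)*(-1/6796) + 6965/6051 = -I*√3531/3398 + 6965/6051 = 6965/6051 - I*√3531/3398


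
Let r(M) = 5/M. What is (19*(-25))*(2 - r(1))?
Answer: 1425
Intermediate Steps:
(19*(-25))*(2 - r(1)) = (19*(-25))*(2 - 5/1) = -475*(2 - 5) = -475*(-3) = 1425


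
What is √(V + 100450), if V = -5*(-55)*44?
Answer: 5*√4502 ≈ 335.48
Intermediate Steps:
V = 12100 (V = 275*44 = 12100)
√(V + 100450) = √(12100 + 100450) = √112550 = 5*√4502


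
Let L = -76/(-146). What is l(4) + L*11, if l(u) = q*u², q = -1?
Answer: -750/73 ≈ -10.274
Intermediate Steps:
L = 38/73 (L = -76*(-1/146) = 38/73 ≈ 0.52055)
l(u) = -u²
l(4) + L*11 = -1*4² + (38/73)*11 = -1*16 + 418/73 = -16 + 418/73 = -750/73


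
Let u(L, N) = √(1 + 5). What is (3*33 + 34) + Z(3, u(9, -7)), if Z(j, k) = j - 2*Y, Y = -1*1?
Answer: 138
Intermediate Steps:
Y = -1
u(L, N) = √6
Z(j, k) = 2 + j (Z(j, k) = j - 2*(-1) = j + 2 = 2 + j)
(3*33 + 34) + Z(3, u(9, -7)) = (3*33 + 34) + (2 + 3) = (99 + 34) + 5 = 133 + 5 = 138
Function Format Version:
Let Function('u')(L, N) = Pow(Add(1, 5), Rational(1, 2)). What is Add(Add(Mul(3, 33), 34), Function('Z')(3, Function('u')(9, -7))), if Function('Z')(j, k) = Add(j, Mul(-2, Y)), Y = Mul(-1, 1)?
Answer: 138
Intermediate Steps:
Y = -1
Function('u')(L, N) = Pow(6, Rational(1, 2))
Function('Z')(j, k) = Add(2, j) (Function('Z')(j, k) = Add(j, Mul(-2, -1)) = Add(j, 2) = Add(2, j))
Add(Add(Mul(3, 33), 34), Function('Z')(3, Function('u')(9, -7))) = Add(Add(Mul(3, 33), 34), Add(2, 3)) = Add(Add(99, 34), 5) = Add(133, 5) = 138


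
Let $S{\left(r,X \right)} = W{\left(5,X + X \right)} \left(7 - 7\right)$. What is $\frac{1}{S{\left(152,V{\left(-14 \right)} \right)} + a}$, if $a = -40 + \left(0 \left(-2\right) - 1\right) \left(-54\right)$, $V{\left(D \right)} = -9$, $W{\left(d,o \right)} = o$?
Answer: $\frac{1}{14} \approx 0.071429$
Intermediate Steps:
$S{\left(r,X \right)} = 0$ ($S{\left(r,X \right)} = \left(X + X\right) \left(7 - 7\right) = 2 X 0 = 0$)
$a = 14$ ($a = -40 + \left(0 - 1\right) \left(-54\right) = -40 - -54 = -40 + 54 = 14$)
$\frac{1}{S{\left(152,V{\left(-14 \right)} \right)} + a} = \frac{1}{0 + 14} = \frac{1}{14}$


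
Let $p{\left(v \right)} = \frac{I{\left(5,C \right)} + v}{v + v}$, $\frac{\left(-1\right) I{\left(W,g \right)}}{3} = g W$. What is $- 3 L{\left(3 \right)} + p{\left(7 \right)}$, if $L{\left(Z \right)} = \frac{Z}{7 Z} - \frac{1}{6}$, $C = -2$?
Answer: $\frac{19}{7} \approx 2.7143$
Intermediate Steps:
$L{\left(Z \right)} = - \frac{1}{42}$ ($L{\left(Z \right)} = Z \frac{1}{7 Z} - \frac{1}{6} = \frac{1}{7} - \frac{1}{6} = - \frac{1}{42}$)
$I{\left(W,g \right)} = - 3 W g$ ($I{\left(W,g \right)} = - 3 g W = - 3 W g$)
$p{\left(v \right)} = \frac{30 + v}{2 v}$ ($p{\left(v \right)} = \frac{\left(-3\right) 5 \left(-2\right) + v}{v + v} = \frac{30 + v}{2 v}$)
$- 3 L{\left(3 \right)} + p{\left(7 \right)} = \left(-3\right) \left(- \frac{1}{42}\right) + \frac{30 + 7}{2 \cdot 7} = \frac{1}{14} + \frac{1}{2} \cdot \frac{1}{7} \cdot 37 = \frac{1}{14} + \frac{37}{14} = \frac{19}{7}$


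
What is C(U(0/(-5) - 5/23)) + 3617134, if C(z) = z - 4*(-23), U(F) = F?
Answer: 83196193/23 ≈ 3.6172e+6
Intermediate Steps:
C(z) = 92 + z (C(z) = z + 92 = 92 + z)
C(U(0/(-5) - 5/23)) + 3617134 = (92 + (0/(-5) - 5/23)) + 3617134 = (92 + (0*(-⅕) - 5*1/23)) + 3617134 = (92 + (0 - 5/23)) + 3617134 = (92 - 5/23) + 3617134 = 2111/23 + 3617134 = 83196193/23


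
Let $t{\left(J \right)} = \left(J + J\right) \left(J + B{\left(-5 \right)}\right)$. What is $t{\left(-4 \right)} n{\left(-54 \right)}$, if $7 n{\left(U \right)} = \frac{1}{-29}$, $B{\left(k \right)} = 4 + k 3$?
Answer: $- \frac{120}{203} \approx -0.59113$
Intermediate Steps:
$B{\left(k \right)} = 4 + 3 k$
$n{\left(U \right)} = - \frac{1}{203}$ ($n{\left(U \right)} = \frac{1}{7 \left(-29\right)} = \frac{1}{7} \left(- \frac{1}{29}\right) = - \frac{1}{203}$)
$t{\left(J \right)} = 2 J \left(-11 + J\right)$ ($t{\left(J \right)} = \left(J + J\right) \left(J + \left(4 + 3 \left(-5\right)\right)\right) = 2 J \left(J + \left(4 - 15\right)\right) = 2 J \left(J - 11\right) = 2 J \left(-11 + J\right)$)
$t{\left(-4 \right)} n{\left(-54 \right)} = 2 \left(-4\right) \left(-11 - 4\right) \left(- \frac{1}{203}\right) = 2 \left(-4\right) \left(-15\right) \left(- \frac{1}{203}\right) = 120 \left(- \frac{1}{203}\right) = - \frac{120}{203}$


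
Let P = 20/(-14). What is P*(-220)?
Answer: 2200/7 ≈ 314.29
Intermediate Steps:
P = -10/7 (P = 20*(-1/14) = -10/7 ≈ -1.4286)
P*(-220) = -10/7*(-220) = 2200/7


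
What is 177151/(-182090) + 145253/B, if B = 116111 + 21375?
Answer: 523334096/6258706435 ≈ 0.083617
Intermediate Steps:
B = 137486
177151/(-182090) + 145253/B = 177151/(-182090) + 145253/137486 = 177151*(-1/182090) + 145253*(1/137486) = -177151/182090 + 145253/137486 = 523334096/6258706435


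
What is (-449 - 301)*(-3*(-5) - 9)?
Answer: -4500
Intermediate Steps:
(-449 - 301)*(-3*(-5) - 9) = -750*(15 - 9) = -750*6 = -4500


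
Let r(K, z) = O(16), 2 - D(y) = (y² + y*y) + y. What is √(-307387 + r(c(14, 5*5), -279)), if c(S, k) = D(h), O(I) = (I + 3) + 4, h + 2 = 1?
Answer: 2*I*√76841 ≈ 554.4*I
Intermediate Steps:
h = -1 (h = -2 + 1 = -1)
O(I) = 7 + I (O(I) = (3 + I) + 4 = 7 + I)
D(y) = 2 - y - 2*y² (D(y) = 2 - ((y² + y*y) + y) = 2 - ((y² + y²) + y) = 2 - (2*y² + y) = 2 - (y + 2*y²) = 2 + (-y - 2*y²) = 2 - y - 2*y²)
c(S, k) = 1 (c(S, k) = 2 - 1*(-1) - 2*(-1)² = 2 + 1 - 2*1 = 2 + 1 - 2 = 1)
r(K, z) = 23 (r(K, z) = 7 + 16 = 23)
√(-307387 + r(c(14, 5*5), -279)) = √(-307387 + 23) = √(-307364) = 2*I*√76841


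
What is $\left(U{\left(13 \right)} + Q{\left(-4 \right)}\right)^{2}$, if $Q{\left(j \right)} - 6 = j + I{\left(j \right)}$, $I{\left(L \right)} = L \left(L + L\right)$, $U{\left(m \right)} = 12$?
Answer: $2116$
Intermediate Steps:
$I{\left(L \right)} = 2 L^{2}$ ($I{\left(L \right)} = L 2 L = 2 L^{2}$)
$Q{\left(j \right)} = 6 + j + 2 j^{2}$ ($Q{\left(j \right)} = 6 + \left(j + 2 j^{2}\right) = 6 + j + 2 j^{2}$)
$\left(U{\left(13 \right)} + Q{\left(-4 \right)}\right)^{2} = \left(12 + \left(6 - 4 + 2 \left(-4\right)^{2}\right)\right)^{2} = \left(12 + \left(6 - 4 + 2 \cdot 16\right)\right)^{2} = \left(12 + \left(6 - 4 + 32\right)\right)^{2} = \left(12 + 34\right)^{2} = 46^{2} = 2116$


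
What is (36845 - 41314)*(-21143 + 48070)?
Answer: -120336763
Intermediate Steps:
(36845 - 41314)*(-21143 + 48070) = -4469*26927 = -120336763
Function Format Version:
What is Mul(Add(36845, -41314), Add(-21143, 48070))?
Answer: -120336763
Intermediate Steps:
Mul(Add(36845, -41314), Add(-21143, 48070)) = Mul(-4469, 26927) = -120336763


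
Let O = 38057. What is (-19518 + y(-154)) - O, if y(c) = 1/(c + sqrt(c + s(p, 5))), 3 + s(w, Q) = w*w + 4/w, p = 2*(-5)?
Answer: -977681185/16981 - I*sqrt(1435)/118867 ≈ -57575.0 - 0.00031869*I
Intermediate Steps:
p = -10
s(w, Q) = -3 + w**2 + 4/w (s(w, Q) = -3 + (w*w + 4/w) = -3 + (w**2 + 4/w) = -3 + w**2 + 4/w)
y(c) = 1/(c + sqrt(483/5 + c)) (y(c) = 1/(c + sqrt(c + (-3 + (-10)**2 + 4/(-10)))) = 1/(c + sqrt(c + (-3 + 100 + 4*(-1/10)))) = 1/(c + sqrt(c + (-3 + 100 - 2/5))) = 1/(c + sqrt(c + 483/5)) = 1/(c + sqrt(483/5 + c)))
(-19518 + y(-154)) - O = (-19518 + 5/(5*(-154) + sqrt(5)*sqrt(483 + 5*(-154)))) - 1*38057 = (-19518 + 5/(-770 + sqrt(5)*sqrt(483 - 770))) - 38057 = (-19518 + 5/(-770 + sqrt(5)*sqrt(-287))) - 38057 = (-19518 + 5/(-770 + sqrt(5)*(I*sqrt(287)))) - 38057 = (-19518 + 5/(-770 + I*sqrt(1435))) - 38057 = -57575 + 5/(-770 + I*sqrt(1435))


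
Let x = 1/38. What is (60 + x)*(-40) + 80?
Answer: -44100/19 ≈ -2321.1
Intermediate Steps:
x = 1/38 ≈ 0.026316
(60 + x)*(-40) + 80 = (60 + 1/38)*(-40) + 80 = (2281/38)*(-40) + 80 = -45620/19 + 80 = -44100/19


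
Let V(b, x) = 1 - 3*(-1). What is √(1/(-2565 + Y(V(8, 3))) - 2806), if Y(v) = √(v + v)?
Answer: √(-7197391 + 5612*√2)/√(2565 - 2*√2) ≈ 52.972*I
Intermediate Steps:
V(b, x) = 4 (V(b, x) = 1 + 3 = 4)
Y(v) = √2*√v (Y(v) = √(2*v) = √2*√v)
√(1/(-2565 + Y(V(8, 3))) - 2806) = √(1/(-2565 + √2*√4) - 2806) = √(1/(-2565 + √2*2) - 2806) = √(1/(-2565 + 2*√2) - 2806) = √(-2806 + 1/(-2565 + 2*√2))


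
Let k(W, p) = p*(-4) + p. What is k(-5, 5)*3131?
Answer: -46965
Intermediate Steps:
k(W, p) = -3*p (k(W, p) = -4*p + p = -3*p)
k(-5, 5)*3131 = -3*5*3131 = -15*3131 = -46965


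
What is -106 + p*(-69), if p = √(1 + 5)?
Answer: -106 - 69*√6 ≈ -275.01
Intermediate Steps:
p = √6 ≈ 2.4495
-106 + p*(-69) = -106 + √6*(-69) = -106 - 69*√6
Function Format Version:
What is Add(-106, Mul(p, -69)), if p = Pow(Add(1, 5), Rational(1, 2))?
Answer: Add(-106, Mul(-69, Pow(6, Rational(1, 2)))) ≈ -275.01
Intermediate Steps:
p = Pow(6, Rational(1, 2)) ≈ 2.4495
Add(-106, Mul(p, -69)) = Add(-106, Mul(Pow(6, Rational(1, 2)), -69)) = Add(-106, Mul(-69, Pow(6, Rational(1, 2))))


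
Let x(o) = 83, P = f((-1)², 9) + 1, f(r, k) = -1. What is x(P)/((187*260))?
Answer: 83/48620 ≈ 0.0017071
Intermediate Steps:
P = 0 (P = -1 + 1 = 0)
x(P)/((187*260)) = 83/((187*260)) = 83/48620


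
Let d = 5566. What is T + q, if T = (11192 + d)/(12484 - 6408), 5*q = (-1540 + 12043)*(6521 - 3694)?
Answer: 1840903677/310 ≈ 5.9384e+6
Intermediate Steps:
q = 29691981/5 (q = ((-1540 + 12043)*(6521 - 3694))/5 = (10503*2827)/5 = (⅕)*29691981 = 29691981/5 ≈ 5.9384e+6)
T = 171/62 (T = (11192 + 5566)/(12484 - 6408) = 16758/6076 = 16758*(1/6076) = 171/62 ≈ 2.7581)
T + q = 171/62 + 29691981/5 = 1840903677/310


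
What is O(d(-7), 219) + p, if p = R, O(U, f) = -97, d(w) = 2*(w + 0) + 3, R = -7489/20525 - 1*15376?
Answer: -317590814/20525 ≈ -15473.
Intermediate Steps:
R = -315599889/20525 (R = -7489*1/20525 - 15376 = -7489/20525 - 15376 = -315599889/20525 ≈ -15376.)
d(w) = 3 + 2*w (d(w) = 2*w + 3 = 3 + 2*w)
p = -315599889/20525 ≈ -15376.
O(d(-7), 219) + p = -97 - 315599889/20525 = -317590814/20525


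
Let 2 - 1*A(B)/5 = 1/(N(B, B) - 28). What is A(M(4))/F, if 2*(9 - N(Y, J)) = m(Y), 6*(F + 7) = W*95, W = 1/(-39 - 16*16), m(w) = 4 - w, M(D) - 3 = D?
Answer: -25488/17479 ≈ -1.4582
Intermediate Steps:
M(D) = 3 + D
W = -1/295 (W = 1/(-39 - 256) = 1/(-295) = -1/295 ≈ -0.0033898)
F = -2497/354 (F = -7 + (-1/295*95)/6 = -7 + (1/6)*(-19/59) = -7 - 19/354 = -2497/354 ≈ -7.0537)
N(Y, J) = 7 + Y/2 (N(Y, J) = 9 - (4 - Y)/2 = 9 + (-2 + Y/2) = 7 + Y/2)
A(B) = 10 - 5/(-21 + B/2) (A(B) = 10 - 5/((7 + B/2) - 28) = 10 - 5/(-21 + B/2))
A(M(4))/F = (10*(43 - (3 + 4))/(42 - (3 + 4)))/(-2497/354) = (10*(43 - 1*7)/(42 - 1*7))*(-354/2497) = (10*(43 - 7)/(42 - 7))*(-354/2497) = (10*36/35)*(-354/2497) = (10*(1/35)*36)*(-354/2497) = (72/7)*(-354/2497) = -25488/17479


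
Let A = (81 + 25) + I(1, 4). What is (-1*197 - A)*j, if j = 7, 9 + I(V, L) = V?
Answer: -2065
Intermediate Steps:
I(V, L) = -9 + V
A = 98 (A = (81 + 25) + (-9 + 1) = 106 - 8 = 98)
(-1*197 - A)*j = (-1*197 - 1*98)*7 = (-197 - 98)*7 = -295*7 = -2065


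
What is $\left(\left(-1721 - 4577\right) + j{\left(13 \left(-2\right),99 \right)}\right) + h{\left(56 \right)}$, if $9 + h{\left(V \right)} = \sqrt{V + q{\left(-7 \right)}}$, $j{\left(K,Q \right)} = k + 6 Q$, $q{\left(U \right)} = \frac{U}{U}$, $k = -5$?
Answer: $-5718 + \sqrt{57} \approx -5710.5$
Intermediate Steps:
$q{\left(U \right)} = 1$
$j{\left(K,Q \right)} = -5 + 6 Q$
$h{\left(V \right)} = -9 + \sqrt{1 + V}$ ($h{\left(V \right)} = -9 + \sqrt{V + 1} = -9 + \sqrt{1 + V}$)
$\left(\left(-1721 - 4577\right) + j{\left(13 \left(-2\right),99 \right)}\right) + h{\left(56 \right)} = \left(\left(-1721 - 4577\right) + \left(-5 + 6 \cdot 99\right)\right) - \left(9 - \sqrt{1 + 56}\right) = \left(-6298 + \left(-5 + 594\right)\right) - \left(9 - \sqrt{57}\right) = \left(-6298 + 589\right) - \left(9 - \sqrt{57}\right) = -5709 - \left(9 - \sqrt{57}\right) = -5718 + \sqrt{57}$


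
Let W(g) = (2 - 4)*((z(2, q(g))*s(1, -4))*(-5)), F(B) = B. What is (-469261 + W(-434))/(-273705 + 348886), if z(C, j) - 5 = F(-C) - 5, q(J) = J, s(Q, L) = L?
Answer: -469181/75181 ≈ -6.2407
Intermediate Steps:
z(C, j) = -C (z(C, j) = 5 + (-C - 5) = 5 + (-5 - C) = -C)
W(g) = 80 (W(g) = (2 - 4)*((-1*2*(-4))*(-5)) = -2*(-2*(-4))*(-5) = -16*(-5) = -2*(-40) = 80)
(-469261 + W(-434))/(-273705 + 348886) = (-469261 + 80)/(-273705 + 348886) = -469181/75181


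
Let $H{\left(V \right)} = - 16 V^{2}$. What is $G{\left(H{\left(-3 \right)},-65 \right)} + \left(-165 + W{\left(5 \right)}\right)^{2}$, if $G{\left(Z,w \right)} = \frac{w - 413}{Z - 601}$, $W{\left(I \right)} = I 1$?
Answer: $\frac{19072478}{745} \approx 25601.0$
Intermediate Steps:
$W{\left(I \right)} = I$
$G{\left(Z,w \right)} = \frac{-413 + w}{-601 + Z}$
$G{\left(H{\left(-3 \right)},-65 \right)} + \left(-165 + W{\left(5 \right)}\right)^{2} = \frac{-413 - 65}{-601 - 16 \left(-3\right)^{2}} + \left(-165 + 5\right)^{2} = \frac{1}{-601 - 144} \left(-478\right) + \left(-160\right)^{2} = \frac{1}{-601 - 144} \left(-478\right) + 25600 = \frac{1}{-745} \left(-478\right) + 25600 = \left(- \frac{1}{745}\right) \left(-478\right) + 25600 = \frac{478}{745} + 25600 = \frac{19072478}{745}$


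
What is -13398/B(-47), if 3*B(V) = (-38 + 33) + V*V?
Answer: -693/38 ≈ -18.237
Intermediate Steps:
B(V) = -5/3 + V²/3 (B(V) = ((-38 + 33) + V*V)/3 = (-5 + V²)/3 = -5/3 + V²/3)
-13398/B(-47) = -13398/(-5/3 + (⅓)*(-47)²) = -13398/(-5/3 + (⅓)*2209) = -13398/(-5/3 + 2209/3) = -13398/2204/3 = -13398*3/2204 = -693/38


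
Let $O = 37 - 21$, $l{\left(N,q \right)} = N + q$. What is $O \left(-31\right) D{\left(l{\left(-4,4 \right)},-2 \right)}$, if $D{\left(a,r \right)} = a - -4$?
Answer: $-1984$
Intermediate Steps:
$D{\left(a,r \right)} = 4 + a$ ($D{\left(a,r \right)} = a + 4 = 4 + a$)
$O = 16$
$O \left(-31\right) D{\left(l{\left(-4,4 \right)},-2 \right)} = 16 \left(-31\right) \left(4 + \left(-4 + 4\right)\right) = - 496 \left(4 + 0\right) = \left(-496\right) 4 = -1984$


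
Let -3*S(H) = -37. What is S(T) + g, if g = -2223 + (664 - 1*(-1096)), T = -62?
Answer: -1352/3 ≈ -450.67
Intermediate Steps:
S(H) = 37/3 (S(H) = -1/3*(-37) = 37/3)
g = -463 (g = -2223 + (664 + 1096) = -2223 + 1760 = -463)
S(T) + g = 37/3 - 463 = -1352/3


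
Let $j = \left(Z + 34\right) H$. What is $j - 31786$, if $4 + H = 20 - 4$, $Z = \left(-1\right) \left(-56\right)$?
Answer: $-30706$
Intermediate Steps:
$Z = 56$
$H = 12$ ($H = -4 + \left(20 - 4\right) = -4 + 16 = 12$)
$j = 1080$ ($j = \left(56 + 34\right) 12 = 90 \cdot 12 = 1080$)
$j - 31786 = 1080 - 31786 = -30706$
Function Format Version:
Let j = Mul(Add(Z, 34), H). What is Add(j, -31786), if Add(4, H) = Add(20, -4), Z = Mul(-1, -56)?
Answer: -30706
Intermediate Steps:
Z = 56
H = 12 (H = Add(-4, Add(20, -4)) = Add(-4, 16) = 12)
j = 1080 (j = Mul(Add(56, 34), 12) = Mul(90, 12) = 1080)
Add(j, -31786) = Add(1080, -31786) = -30706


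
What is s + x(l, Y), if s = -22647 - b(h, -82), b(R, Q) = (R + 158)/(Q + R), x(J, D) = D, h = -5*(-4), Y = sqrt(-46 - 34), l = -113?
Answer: -701968/31 + 4*I*sqrt(5) ≈ -22644.0 + 8.9443*I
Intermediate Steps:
Y = 4*I*sqrt(5) (Y = sqrt(-80) = 4*I*sqrt(5) ≈ 8.9443*I)
h = 20
b(R, Q) = (158 + R)/(Q + R)
s = -701968/31 (s = -22647 - (158 + 20)/(-82 + 20) = -22647 - 178/(-62) = -22647 - (-1)*178/62 = -22647 - 1*(-89/31) = -22647 + 89/31 = -701968/31 ≈ -22644.)
s + x(l, Y) = -701968/31 + 4*I*sqrt(5)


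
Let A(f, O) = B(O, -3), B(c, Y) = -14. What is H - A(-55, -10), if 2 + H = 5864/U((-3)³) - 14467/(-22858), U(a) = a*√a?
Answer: 288763/22858 + 5864*I*√3/243 ≈ 12.633 + 41.797*I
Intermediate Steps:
A(f, O) = -14
U(a) = a^(3/2)
H = -31249/22858 + 5864*I*√3/243 (H = -2 + (5864/(((-3)³)^(3/2)) - 14467/(-22858)) = -2 + (5864/((-27)^(3/2)) - 14467*(-1/22858)) = -2 + (5864/((-81*I*√3)) + 14467/22858) = -2 + (5864*(I*√3/243) + 14467/22858) = -2 + (5864*I*√3/243 + 14467/22858) = -2 + (14467/22858 + 5864*I*√3/243) = -31249/22858 + 5864*I*√3/243 ≈ -1.3671 + 41.797*I)
H - A(-55, -10) = (-31249/22858 + 5864*I*√3/243) - 1*(-14) = (-31249/22858 + 5864*I*√3/243) + 14 = 288763/22858 + 5864*I*√3/243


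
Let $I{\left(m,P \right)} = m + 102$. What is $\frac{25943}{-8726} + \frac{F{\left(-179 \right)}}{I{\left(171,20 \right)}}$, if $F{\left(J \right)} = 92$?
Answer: $- \frac{6279647}{2382198} \approx -2.6361$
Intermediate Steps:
$I{\left(m,P \right)} = 102 + m$
$\frac{25943}{-8726} + \frac{F{\left(-179 \right)}}{I{\left(171,20 \right)}} = \frac{25943}{-8726} + \frac{92}{102 + 171} = 25943 \left(- \frac{1}{8726}\right) + \frac{92}{273} = - \frac{25943}{8726} + 92 \cdot \frac{1}{273} = - \frac{25943}{8726} + \frac{92}{273} = - \frac{6279647}{2382198}$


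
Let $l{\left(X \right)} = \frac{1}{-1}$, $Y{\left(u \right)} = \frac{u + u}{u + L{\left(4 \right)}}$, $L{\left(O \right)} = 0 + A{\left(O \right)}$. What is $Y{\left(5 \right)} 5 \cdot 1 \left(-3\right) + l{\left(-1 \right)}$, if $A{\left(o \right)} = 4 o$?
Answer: $- \frac{57}{7} \approx -8.1429$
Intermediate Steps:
$L{\left(O \right)} = 4 O$ ($L{\left(O \right)} = 0 + 4 O = 4 O$)
$Y{\left(u \right)} = \frac{2 u}{16 + u}$ ($Y{\left(u \right)} = \frac{u + u}{u + 4 \cdot 4} = \frac{2 u}{u + 16} = \frac{2 u}{16 + u}$)
$l{\left(X \right)} = -1$
$Y{\left(5 \right)} 5 \cdot 1 \left(-3\right) + l{\left(-1 \right)} = 2 \cdot 5 \frac{1}{16 + 5} \cdot 5 \cdot 1 \left(-3\right) - 1 = 2 \cdot 5 \cdot \frac{1}{21} \cdot 5 \left(-3\right) - 1 = \frac{10}{21} \cdot 5 \left(-3\right) - 1 = \frac{50}{21} \left(-3\right) - 1 = - \frac{50}{7} - 1 = - \frac{57}{7}$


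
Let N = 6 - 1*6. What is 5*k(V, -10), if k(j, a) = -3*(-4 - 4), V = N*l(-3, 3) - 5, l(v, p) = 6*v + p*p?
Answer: 120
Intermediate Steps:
N = 0 (N = 6 - 6 = 0)
l(v, p) = p² + 6*v (l(v, p) = 6*v + p² = p² + 6*v)
V = -5 (V = 0*(3² + 6*(-3)) - 5 = 0*(9 - 18) - 5 = 0*(-9) - 5 = 0 - 5 = -5)
k(j, a) = 24 (k(j, a) = -3*(-8) = 24)
5*k(V, -10) = 5*24 = 120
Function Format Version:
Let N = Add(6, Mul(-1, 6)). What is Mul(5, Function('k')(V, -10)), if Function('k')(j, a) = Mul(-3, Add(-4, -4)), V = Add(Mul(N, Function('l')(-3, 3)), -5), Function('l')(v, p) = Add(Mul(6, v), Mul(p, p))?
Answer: 120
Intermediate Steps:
N = 0 (N = Add(6, -6) = 0)
Function('l')(v, p) = Add(Pow(p, 2), Mul(6, v)) (Function('l')(v, p) = Add(Mul(6, v), Pow(p, 2)) = Add(Pow(p, 2), Mul(6, v)))
V = -5 (V = Add(Mul(0, Add(Pow(3, 2), Mul(6, -3))), -5) = Add(Mul(0, Add(9, -18)), -5) = Add(Mul(0, -9), -5) = Add(0, -5) = -5)
Function('k')(j, a) = 24 (Function('k')(j, a) = Mul(-3, -8) = 24)
Mul(5, Function('k')(V, -10)) = Mul(5, 24) = 120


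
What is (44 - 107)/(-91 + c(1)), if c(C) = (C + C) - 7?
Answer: 21/32 ≈ 0.65625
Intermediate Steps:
c(C) = -7 + 2*C (c(C) = 2*C - 7 = -7 + 2*C)
(44 - 107)/(-91 + c(1)) = (44 - 107)/(-91 + (-7 + 2*1)) = -63/(-91 + (-7 + 2)) = -63/(-91 - 5) = -63/(-96) = -63*(-1/96) = 21/32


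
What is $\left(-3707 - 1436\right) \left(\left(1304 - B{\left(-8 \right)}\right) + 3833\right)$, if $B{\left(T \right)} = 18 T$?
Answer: $-27160183$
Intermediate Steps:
$\left(-3707 - 1436\right) \left(\left(1304 - B{\left(-8 \right)}\right) + 3833\right) = \left(-3707 - 1436\right) \left(\left(1304 - 18 \left(-8\right)\right) + 3833\right) = - 5143 \left(\left(1304 - -144\right) + 3833\right) = - 5143 \left(\left(1304 + 144\right) + 3833\right) = - 5143 \left(1448 + 3833\right) = \left(-5143\right) 5281 = -27160183$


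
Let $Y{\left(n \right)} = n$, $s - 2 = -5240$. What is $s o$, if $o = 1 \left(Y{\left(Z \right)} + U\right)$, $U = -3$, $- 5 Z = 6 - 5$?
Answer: $\frac{83808}{5} \approx 16762.0$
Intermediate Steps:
$Z = - \frac{1}{5}$ ($Z = - \frac{6 - 5}{5} = \left(- \frac{1}{5}\right) 1 = - \frac{1}{5} \approx -0.2$)
$s = -5238$ ($s = 2 - 5240 = -5238$)
$o = - \frac{16}{5}$ ($o = 1 \left(- \frac{1}{5} - 3\right) = 1 \left(- \frac{16}{5}\right) = - \frac{16}{5} \approx -3.2$)
$s o = \left(-5238\right) \left(- \frac{16}{5}\right) = \frac{83808}{5}$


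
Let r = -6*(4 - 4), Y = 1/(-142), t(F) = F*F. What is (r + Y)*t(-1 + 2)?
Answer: -1/142 ≈ -0.0070423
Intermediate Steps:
t(F) = F²
Y = -1/142 ≈ -0.0070423
r = 0 (r = -6*0 = 0)
(r + Y)*t(-1 + 2) = (0 - 1/142)*(-1 + 2)² = -1/142*1² = -1/142*1 = -1/142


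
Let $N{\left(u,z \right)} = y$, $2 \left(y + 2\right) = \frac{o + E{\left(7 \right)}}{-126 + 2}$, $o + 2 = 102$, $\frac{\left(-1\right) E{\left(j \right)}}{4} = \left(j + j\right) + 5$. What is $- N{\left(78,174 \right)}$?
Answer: $\frac{65}{31} \approx 2.0968$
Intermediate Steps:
$E{\left(j \right)} = -20 - 8 j$ ($E{\left(j \right)} = - 4 \left(\left(j + j\right) + 5\right) = - 4 \left(2 j + 5\right) = - 4 \left(5 + 2 j\right) = -20 - 8 j$)
$o = 100$ ($o = -2 + 102 = 100$)
$y = - \frac{65}{31}$ ($y = -2 + \frac{\left(100 - 76\right) \frac{1}{-126 + 2}}{2} = -2 + \frac{\left(100 - 76\right) \frac{1}{-124}}{2} = -2 + \frac{\left(100 - 76\right) \left(- \frac{1}{124}\right)}{2} = -2 + \frac{24 \left(- \frac{1}{124}\right)}{2} = -2 + \frac{1}{2} \left(- \frac{6}{31}\right) = -2 - \frac{3}{31} = - \frac{65}{31} \approx -2.0968$)
$N{\left(u,z \right)} = - \frac{65}{31}$
$- N{\left(78,174 \right)} = \left(-1\right) \left(- \frac{65}{31}\right) = \frac{65}{31}$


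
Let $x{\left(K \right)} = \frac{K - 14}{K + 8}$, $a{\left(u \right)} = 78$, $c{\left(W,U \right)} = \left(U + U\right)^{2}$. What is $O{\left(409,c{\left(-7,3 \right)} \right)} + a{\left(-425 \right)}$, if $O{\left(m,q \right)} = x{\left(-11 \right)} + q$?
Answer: $\frac{367}{3} \approx 122.33$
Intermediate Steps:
$c{\left(W,U \right)} = 4 U^{2}$ ($c{\left(W,U \right)} = \left(2 U\right)^{2} = 4 U^{2}$)
$x{\left(K \right)} = \frac{-14 + K}{8 + K}$
$O{\left(m,q \right)} = \frac{25}{3} + q$ ($O{\left(m,q \right)} = \frac{-14 - 11}{8 - 11} + q = \frac{1}{-3} \left(-25\right) + q = \left(- \frac{1}{3}\right) \left(-25\right) + q = \frac{25}{3} + q$)
$O{\left(409,c{\left(-7,3 \right)} \right)} + a{\left(-425 \right)} = \left(\frac{25}{3} + 4 \cdot 3^{2}\right) + 78 = \left(\frac{25}{3} + 4 \cdot 9\right) + 78 = \left(\frac{25}{3} + 36\right) + 78 = \frac{133}{3} + 78 = \frac{367}{3}$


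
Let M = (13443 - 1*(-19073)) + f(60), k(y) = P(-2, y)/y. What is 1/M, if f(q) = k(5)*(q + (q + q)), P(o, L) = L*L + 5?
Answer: 1/33596 ≈ 2.9765e-5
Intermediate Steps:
P(o, L) = 5 + L² (P(o, L) = L² + 5 = 5 + L²)
k(y) = (5 + y²)/y
f(q) = 18*q (f(q) = (5 + 5/5)*(q + (q + q)) = (5 + 5*(⅕))*(q + 2*q) = (5 + 1)*(3*q) = 6*(3*q) = 18*q)
M = 33596 (M = (13443 - 1*(-19073)) + 18*60 = (13443 + 19073) + 1080 = 32516 + 1080 = 33596)
1/M = 1/33596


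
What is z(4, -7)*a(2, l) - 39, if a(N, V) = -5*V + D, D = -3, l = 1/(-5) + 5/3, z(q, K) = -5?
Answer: 38/3 ≈ 12.667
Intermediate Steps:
l = 22/15 (l = 1*(-⅕) + 5*(⅓) = -⅕ + 5/3 = 22/15 ≈ 1.4667)
a(N, V) = -3 - 5*V (a(N, V) = -5*V - 3 = -3 - 5*V)
z(4, -7)*a(2, l) - 39 = -5*(-3 - 5*22/15) - 39 = -5*(-3 - 22/3) - 39 = -5*(-31/3) - 39 = 155/3 - 39 = 38/3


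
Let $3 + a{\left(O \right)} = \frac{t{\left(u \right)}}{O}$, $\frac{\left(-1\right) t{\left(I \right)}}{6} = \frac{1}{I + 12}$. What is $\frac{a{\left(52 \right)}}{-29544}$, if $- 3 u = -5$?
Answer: $\frac{1069}{10497968} \approx 0.00010183$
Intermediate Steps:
$u = \frac{5}{3}$ ($u = \left(- \frac{1}{3}\right) \left(-5\right) = \frac{5}{3} \approx 1.6667$)
$t{\left(I \right)} = - \frac{6}{12 + I}$ ($t{\left(I \right)} = - \frac{6}{I + 12} = - \frac{6}{12 + I}$)
$a{\left(O \right)} = -3 - \frac{18}{41 O}$ ($a{\left(O \right)} = -3 + \frac{\left(-6\right) \frac{1}{12 + \frac{5}{3}}}{O} = -3 + \frac{\left(-6\right) \frac{1}{\frac{41}{3}}}{O} = -3 + \frac{\left(-6\right) \frac{3}{41}}{O} = -3 - \frac{18}{41 O}$)
$\frac{a{\left(52 \right)}}{-29544} = \frac{-3 - \frac{18}{41 \cdot 52}}{-29544} = \left(-3 - \frac{9}{1066}\right) \left(- \frac{1}{29544}\right) = \left(- \frac{3207}{1066}\right) \left(- \frac{1}{29544}\right) = \frac{1069}{10497968}$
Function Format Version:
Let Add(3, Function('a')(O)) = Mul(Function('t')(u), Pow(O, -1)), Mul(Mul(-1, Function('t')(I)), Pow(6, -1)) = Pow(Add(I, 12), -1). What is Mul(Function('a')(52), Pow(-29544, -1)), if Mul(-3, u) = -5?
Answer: Rational(1069, 10497968) ≈ 0.00010183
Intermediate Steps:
u = Rational(5, 3) (u = Mul(Rational(-1, 3), -5) = Rational(5, 3) ≈ 1.6667)
Function('t')(I) = Mul(-6, Pow(Add(12, I), -1)) (Function('t')(I) = Mul(-6, Pow(Add(I, 12), -1)) = Mul(-6, Pow(Add(12, I), -1)))
Function('a')(O) = Add(-3, Mul(Rational(-18, 41), Pow(O, -1))) (Function('a')(O) = Add(-3, Mul(Mul(-6, Pow(Add(12, Rational(5, 3)), -1)), Pow(O, -1))) = Add(-3, Mul(Mul(-6, Pow(Rational(41, 3), -1)), Pow(O, -1))) = Add(-3, Mul(Mul(-6, Rational(3, 41)), Pow(O, -1))) = Add(-3, Mul(Rational(-18, 41), Pow(O, -1))))
Mul(Function('a')(52), Pow(-29544, -1)) = Mul(Add(-3, Mul(Rational(-18, 41), Pow(52, -1))), Pow(-29544, -1)) = Mul(Add(-3, Mul(Rational(-18, 41), Rational(1, 52))), Rational(-1, 29544)) = Mul(Add(-3, Rational(-9, 1066)), Rational(-1, 29544)) = Mul(Rational(-3207, 1066), Rational(-1, 29544)) = Rational(1069, 10497968)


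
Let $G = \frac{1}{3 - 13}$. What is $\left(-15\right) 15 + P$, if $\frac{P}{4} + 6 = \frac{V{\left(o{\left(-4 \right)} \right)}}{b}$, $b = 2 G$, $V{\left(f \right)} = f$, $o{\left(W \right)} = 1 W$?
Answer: $-169$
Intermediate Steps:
$o{\left(W \right)} = W$
$G = - \frac{1}{10}$ ($G = \frac{1}{-10} = - \frac{1}{10} \approx -0.1$)
$b = - \frac{1}{5}$ ($b = 2 \left(- \frac{1}{10}\right) = - \frac{1}{5} \approx -0.2$)
$P = 56$ ($P = -24 + 4 \left(- \frac{4}{- \frac{1}{5}}\right) = -24 + 4 \left(\left(-4\right) \left(-5\right)\right) = -24 + 4 \cdot 20 = -24 + 80 = 56$)
$\left(-15\right) 15 + P = \left(-15\right) 15 + 56 = -225 + 56 = -169$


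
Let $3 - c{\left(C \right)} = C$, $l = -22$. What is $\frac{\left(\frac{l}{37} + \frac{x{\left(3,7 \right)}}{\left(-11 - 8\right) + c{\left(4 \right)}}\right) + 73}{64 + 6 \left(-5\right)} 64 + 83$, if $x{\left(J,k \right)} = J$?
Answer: $\frac{688787}{3145} \approx 219.01$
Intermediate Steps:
$c{\left(C \right)} = 3 - C$
$\frac{\left(\frac{l}{37} + \frac{x{\left(3,7 \right)}}{\left(-11 - 8\right) + c{\left(4 \right)}}\right) + 73}{64 + 6 \left(-5\right)} 64 + 83 = \frac{\left(- \frac{22}{37} + \frac{3}{\left(-11 - 8\right) + \left(3 - 4\right)}\right) + 73}{64 + 6 \left(-5\right)} 64 + 83 = \frac{\left(\left(-22\right) \frac{1}{37} + \frac{3}{-19 + \left(3 - 4\right)}\right) + 73}{64 - 30} \cdot 64 + 83 = \frac{\left(- \frac{22}{37} + \frac{3}{-19 - 1}\right) + 73}{34} \cdot 64 + 83 = \left(\left(- \frac{22}{37} + \frac{3}{-20}\right) + 73\right) \frac{1}{34} \cdot 64 + 83 = \left(\left(- \frac{22}{37} + 3 \left(- \frac{1}{20}\right)\right) + 73\right) \frac{1}{34} \cdot 64 + 83 = \left(\left(- \frac{22}{37} - \frac{3}{20}\right) + 73\right) \frac{1}{34} \cdot 64 + 83 = \left(- \frac{551}{740} + 73\right) \frac{1}{34} \cdot 64 + 83 = \frac{53469}{740} \cdot \frac{1}{34} \cdot 64 + 83 = \frac{53469}{25160} \cdot 64 + 83 = \frac{427752}{3145} + 83 = \frac{688787}{3145}$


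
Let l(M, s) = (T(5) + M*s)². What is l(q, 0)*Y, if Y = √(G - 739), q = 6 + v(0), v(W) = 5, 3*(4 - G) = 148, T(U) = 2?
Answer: 4*I*√7059/3 ≈ 112.02*I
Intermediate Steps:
G = -136/3 (G = 4 - ⅓*148 = 4 - 148/3 = -136/3 ≈ -45.333)
q = 11 (q = 6 + 5 = 11)
l(M, s) = (2 + M*s)²
Y = I*√7059/3 (Y = √(-136/3 - 739) = √(-2353/3) = I*√7059/3 ≈ 28.006*I)
l(q, 0)*Y = (2 + 11*0)²*(I*√7059/3) = (2 + 0)²*(I*√7059/3) = 2²*(I*√7059/3) = 4*(I*√7059/3) = 4*I*√7059/3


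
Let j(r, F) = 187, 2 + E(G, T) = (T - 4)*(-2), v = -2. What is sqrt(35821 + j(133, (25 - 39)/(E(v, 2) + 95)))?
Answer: 2*sqrt(9002) ≈ 189.76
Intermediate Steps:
E(G, T) = 6 - 2*T (E(G, T) = -2 + (T - 4)*(-2) = -2 + (-4 + T)*(-2) = -2 + (8 - 2*T) = 6 - 2*T)
sqrt(35821 + j(133, (25 - 39)/(E(v, 2) + 95))) = sqrt(35821 + 187) = sqrt(36008) = 2*sqrt(9002)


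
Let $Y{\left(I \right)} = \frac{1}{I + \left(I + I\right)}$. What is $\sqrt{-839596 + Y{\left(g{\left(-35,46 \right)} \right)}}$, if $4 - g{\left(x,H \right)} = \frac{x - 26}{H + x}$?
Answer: $\frac{i \sqrt{9256545515}}{105} \approx 916.29 i$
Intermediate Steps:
$g{\left(x,H \right)} = 4 - \frac{-26 + x}{H + x}$ ($g{\left(x,H \right)} = 4 - \frac{x - 26}{H + x} = 4 - \frac{-26 + x}{H + x}$)
$Y{\left(I \right)} = \frac{1}{3 I}$ ($Y{\left(I \right)} = \frac{1}{I + 2 I} = \frac{1}{3 I}$)
$\sqrt{-839596 + Y{\left(g{\left(-35,46 \right)} \right)}} = \sqrt{-839596 + \frac{1}{3 \frac{26 + 3 \left(-35\right) + 4 \cdot 46}{46 - 35}}} = \sqrt{-839596 + \frac{1}{3 \frac{26 - 105 + 184}{11}}} = \sqrt{-839596 + \frac{1}{3 \cdot \frac{1}{11} \cdot 105}} = \sqrt{-839596 + \frac{1}{3 \cdot \frac{105}{11}}} = \sqrt{-839596 + \frac{1}{3} \cdot \frac{11}{105}} = \sqrt{-839596 + \frac{11}{315}} = \sqrt{- \frac{264472729}{315}} = \frac{i \sqrt{9256545515}}{105}$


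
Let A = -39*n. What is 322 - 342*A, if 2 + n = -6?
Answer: -106382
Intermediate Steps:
n = -8 (n = -2 - 6 = -8)
A = 312 (A = -39*(-8) = 312)
322 - 342*A = 322 - 342*312 = 322 - 106704 = -106382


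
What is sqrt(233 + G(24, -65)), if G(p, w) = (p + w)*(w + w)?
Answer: sqrt(5563) ≈ 74.586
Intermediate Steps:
G(p, w) = 2*w*(p + w) (G(p, w) = (p + w)*(2*w) = 2*w*(p + w))
sqrt(233 + G(24, -65)) = sqrt(233 + 2*(-65)*(24 - 65)) = sqrt(233 + 2*(-65)*(-41)) = sqrt(233 + 5330) = sqrt(5563)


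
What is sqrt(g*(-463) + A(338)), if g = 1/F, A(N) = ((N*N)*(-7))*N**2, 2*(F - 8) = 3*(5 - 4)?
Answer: 3*I*sqrt(3664624947674)/19 ≈ 3.0226e+5*I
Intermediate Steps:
F = 19/2 (F = 8 + (3*(5 - 4))/2 = 8 + (3*1)/2 = 8 + (1/2)*3 = 8 + 3/2 = 19/2 ≈ 9.5000)
A(N) = -7*N**4 (A(N) = (N**2*(-7))*N**2 = (-7*N**2)*N**2 = -7*N**4)
g = 2/19 (g = 1/(19/2) = 2/19 ≈ 0.10526)
sqrt(g*(-463) + A(338)) = sqrt((2/19)*(-463) - 7*338**4) = sqrt(-926/19 - 7*13051691536) = sqrt(-926/19 - 91361840752) = sqrt(-1735874975214/19) = 3*I*sqrt(3664624947674)/19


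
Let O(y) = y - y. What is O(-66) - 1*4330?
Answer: -4330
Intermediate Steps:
O(y) = 0
O(-66) - 1*4330 = 0 - 1*4330 = 0 - 4330 = -4330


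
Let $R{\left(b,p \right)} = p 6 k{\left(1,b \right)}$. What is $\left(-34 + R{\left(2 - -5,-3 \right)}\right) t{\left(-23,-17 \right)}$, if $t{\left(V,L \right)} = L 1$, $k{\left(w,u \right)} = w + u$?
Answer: $3026$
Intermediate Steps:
$k{\left(w,u \right)} = u + w$
$R{\left(b,p \right)} = 6 p \left(1 + b\right)$ ($R{\left(b,p \right)} = p 6 \left(b + 1\right) = 6 p \left(1 + b\right)$)
$t{\left(V,L \right)} = L$
$\left(-34 + R{\left(2 - -5,-3 \right)}\right) t{\left(-23,-17 \right)} = \left(-34 + 6 \left(-3\right) \left(1 + \left(2 - -5\right)\right)\right) \left(-17\right) = \left(-34 + 6 \left(-3\right) \left(1 + \left(2 + 5\right)\right)\right) \left(-17\right) = \left(-34 + 6 \left(-3\right) \left(1 + 7\right)\right) \left(-17\right) = \left(-34 + 6 \left(-3\right) 8\right) \left(-17\right) = \left(-34 - 144\right) \left(-17\right) = \left(-178\right) \left(-17\right) = 3026$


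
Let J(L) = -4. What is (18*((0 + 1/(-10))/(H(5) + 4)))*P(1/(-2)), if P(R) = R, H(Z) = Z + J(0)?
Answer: 9/50 ≈ 0.18000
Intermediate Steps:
H(Z) = -4 + Z (H(Z) = Z - 4 = -4 + Z)
(18*((0 + 1/(-10))/(H(5) + 4)))*P(1/(-2)) = (18*((0 + 1/(-10))/((-4 + 5) + 4)))/(-2) = (18*((0 - ⅒)/(1 + 4)))*(-½) = (18*(-⅒/5))*(-½) = (18*(-⅒*⅕))*(-½) = (18*(-1/50))*(-½) = -9/25*(-½) = 9/50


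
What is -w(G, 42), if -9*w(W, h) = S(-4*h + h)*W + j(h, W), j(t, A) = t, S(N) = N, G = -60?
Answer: 2534/3 ≈ 844.67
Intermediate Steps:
w(W, h) = -h/9 + W*h/3 (w(W, h) = -((-4*h + h)*W + h)/9 = -((-3*h)*W + h)/9 = -(-3*W*h + h)/9 = -(h - 3*W*h)/9 = -h/9 + W*h/3)
-w(G, 42) = -42*(-1 + 3*(-60))/9 = -42*(-1 - 180)/9 = -42*(-181)/9 = -1*(-2534/3) = 2534/3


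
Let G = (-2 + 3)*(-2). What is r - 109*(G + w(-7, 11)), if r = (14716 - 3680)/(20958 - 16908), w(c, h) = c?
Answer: 1992043/2025 ≈ 983.72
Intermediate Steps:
r = 5518/2025 (r = 11036/4050 = 11036*(1/4050) = 5518/2025 ≈ 2.7249)
G = -2 (G = 1*(-2) = -2)
r - 109*(G + w(-7, 11)) = 5518/2025 - 109*(-2 - 7) = 5518/2025 - 109*(-9) = 5518/2025 - 1*(-981) = 5518/2025 + 981 = 1992043/2025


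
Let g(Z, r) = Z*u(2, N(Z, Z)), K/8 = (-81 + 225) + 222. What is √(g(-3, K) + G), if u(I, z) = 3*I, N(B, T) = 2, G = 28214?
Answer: 2*√7049 ≈ 167.92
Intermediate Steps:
K = 2928 (K = 8*((-81 + 225) + 222) = 8*(144 + 222) = 8*366 = 2928)
g(Z, r) = 6*Z (g(Z, r) = Z*(3*2) = Z*6 = 6*Z)
√(g(-3, K) + G) = √(6*(-3) + 28214) = √(-18 + 28214) = √28196 = 2*√7049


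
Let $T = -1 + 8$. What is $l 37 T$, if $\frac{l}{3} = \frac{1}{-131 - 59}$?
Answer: $- \frac{777}{190} \approx -4.0895$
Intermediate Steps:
$T = 7$
$l = - \frac{3}{190}$ ($l = \frac{3}{-131 - 59} = \frac{3}{-190} = 3 \left(- \frac{1}{190}\right) = - \frac{3}{190} \approx -0.015789$)
$l 37 T = - \frac{3 \cdot 37 \cdot 7}{190} = \left(- \frac{3}{190}\right) 259 = - \frac{777}{190}$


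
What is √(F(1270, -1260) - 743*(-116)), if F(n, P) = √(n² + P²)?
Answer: √(86188 + 10*√32005) ≈ 296.61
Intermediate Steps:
F(n, P) = √(P² + n²)
√(F(1270, -1260) - 743*(-116)) = √(√((-1260)² + 1270²) - 743*(-116)) = √(√(1587600 + 1612900) + 86188) = √(√3200500 + 86188) = √(10*√32005 + 86188) = √(86188 + 10*√32005)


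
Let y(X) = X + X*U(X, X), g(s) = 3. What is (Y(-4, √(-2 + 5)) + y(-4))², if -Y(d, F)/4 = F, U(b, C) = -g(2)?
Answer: 112 - 64*√3 ≈ 1.1487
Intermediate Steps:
U(b, C) = -3 (U(b, C) = -1*3 = -3)
Y(d, F) = -4*F
y(X) = -2*X (y(X) = X + X*(-3) = X - 3*X = -2*X)
(Y(-4, √(-2 + 5)) + y(-4))² = (-4*√(-2 + 5) - 2*(-4))² = (-4*√3 + 8)² = (8 - 4*√3)²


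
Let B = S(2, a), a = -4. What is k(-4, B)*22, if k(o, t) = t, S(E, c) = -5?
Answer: -110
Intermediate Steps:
B = -5
k(-4, B)*22 = -5*22 = -110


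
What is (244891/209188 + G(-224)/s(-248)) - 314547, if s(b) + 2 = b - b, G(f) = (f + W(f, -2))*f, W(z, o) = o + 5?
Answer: -70977034321/209188 ≈ -3.3930e+5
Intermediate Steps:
W(z, o) = 5 + o
G(f) = f*(3 + f) (G(f) = (f + (5 - 2))*f = (f + 3)*f = (3 + f)*f = f*(3 + f))
s(b) = -2 (s(b) = -2 + (b - b) = -2 + 0 = -2)
(244891/209188 + G(-224)/s(-248)) - 314547 = (244891/209188 - 224*(3 - 224)/(-2)) - 314547 = (244891*(1/209188) - 224*(-221)*(-½)) - 314547 = (244891/209188 + 49504*(-½)) - 314547 = (244891/209188 - 24752) - 314547 = -5177576485/209188 - 314547 = -70977034321/209188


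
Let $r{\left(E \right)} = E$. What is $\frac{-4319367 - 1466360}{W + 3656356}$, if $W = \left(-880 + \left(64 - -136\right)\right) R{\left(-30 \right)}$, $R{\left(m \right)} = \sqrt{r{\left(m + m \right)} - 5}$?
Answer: $- \frac{5288669407703}{3342242313684} - \frac{491786795 i \sqrt{65}}{1671121156842} \approx -1.5824 - 0.0023726 i$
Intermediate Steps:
$R{\left(m \right)} = \sqrt{-5 + 2 m}$ ($R{\left(m \right)} = \sqrt{\left(m + m\right) - 5} = \sqrt{2 m - 5} = \sqrt{-5 + 2 m}$)
$W = - 680 i \sqrt{65}$ ($W = \left(-880 + \left(64 - -136\right)\right) \sqrt{-5 + 2 \left(-30\right)} = \left(-880 + \left(64 + 136\right)\right) \sqrt{-5 - 60} = \left(-880 + 200\right) \sqrt{-65} = - 680 i \sqrt{65} \approx - 5482.3 i$)
$\frac{-4319367 - 1466360}{W + 3656356} = \frac{-4319367 - 1466360}{- 680 i \sqrt{65} + 3656356} = - \frac{5785727}{3656356 - 680 i \sqrt{65}}$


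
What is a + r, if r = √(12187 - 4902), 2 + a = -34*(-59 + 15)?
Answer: 1494 + √7285 ≈ 1579.4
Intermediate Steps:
a = 1494 (a = -2 - 34*(-59 + 15) = -2 - 34*(-44) = -2 + 1496 = 1494)
r = √7285 ≈ 85.352
a + r = 1494 + √7285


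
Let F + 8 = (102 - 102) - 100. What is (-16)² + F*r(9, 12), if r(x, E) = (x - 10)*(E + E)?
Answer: 2848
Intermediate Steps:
r(x, E) = 2*E*(-10 + x) (r(x, E) = (-10 + x)*(2*E) = 2*E*(-10 + x))
F = -108 (F = -8 + ((102 - 102) - 100) = -8 + (0 - 100) = -8 - 100 = -108)
(-16)² + F*r(9, 12) = (-16)² - 216*12*(-10 + 9) = 256 - 216*12*(-1) = 256 - 108*(-24) = 256 + 2592 = 2848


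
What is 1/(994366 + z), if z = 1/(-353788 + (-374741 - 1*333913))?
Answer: 1062442/1056456201771 ≈ 1.0057e-6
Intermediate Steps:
z = -1/1062442 (z = 1/(-353788 + (-374741 - 333913)) = 1/(-353788 - 708654) = 1/(-1062442) = -1/1062442 ≈ -9.4123e-7)
1/(994366 + z) = 1/(994366 - 1/1062442) = 1/(1056456201771/1062442) = 1062442/1056456201771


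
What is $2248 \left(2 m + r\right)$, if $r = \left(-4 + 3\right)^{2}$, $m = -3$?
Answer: $-11240$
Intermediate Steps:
$r = 1$ ($r = \left(-1\right)^{2} = 1$)
$2248 \left(2 m + r\right) = 2248 \left(2 \left(-3\right) + 1\right) = 2248 \left(-6 + 1\right) = 2248 \left(-5\right) = -11240$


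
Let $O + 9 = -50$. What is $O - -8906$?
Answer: $8847$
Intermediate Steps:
$O = -59$ ($O = -9 - 50 = -59$)
$O - -8906 = -59 - -8906 = -59 + 8906 = 8847$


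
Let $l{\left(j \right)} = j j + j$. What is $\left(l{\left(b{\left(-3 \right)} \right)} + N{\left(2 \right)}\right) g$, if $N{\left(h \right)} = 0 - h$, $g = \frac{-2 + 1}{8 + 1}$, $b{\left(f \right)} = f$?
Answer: $- \frac{4}{9} \approx -0.44444$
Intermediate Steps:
$l{\left(j \right)} = j + j^{2}$ ($l{\left(j \right)} = j^{2} + j = j + j^{2}$)
$g = - \frac{1}{9} \approx -0.11111$
$N{\left(h \right)} = - h$
$\left(l{\left(b{\left(-3 \right)} \right)} + N{\left(2 \right)}\right) g = \left(- 3 \left(1 - 3\right) - 2\right) \left(- \frac{1}{9}\right) = \left(\left(-3\right) \left(-2\right) - 2\right) \left(- \frac{1}{9}\right) = \left(6 - 2\right) \left(- \frac{1}{9}\right) = 4 \left(- \frac{1}{9}\right) = - \frac{4}{9}$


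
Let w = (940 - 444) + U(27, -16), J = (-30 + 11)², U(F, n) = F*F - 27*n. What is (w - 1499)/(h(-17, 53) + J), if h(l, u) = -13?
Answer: 79/174 ≈ 0.45402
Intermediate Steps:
U(F, n) = F² - 27*n
J = 361 (J = (-19)² = 361)
w = 1657 (w = (940 - 444) + (27² - 27*(-16)) = 496 + (729 + 432) = 496 + 1161 = 1657)
(w - 1499)/(h(-17, 53) + J) = (1657 - 1499)/(-13 + 361) = 158/348 = 158*(1/348) = 79/174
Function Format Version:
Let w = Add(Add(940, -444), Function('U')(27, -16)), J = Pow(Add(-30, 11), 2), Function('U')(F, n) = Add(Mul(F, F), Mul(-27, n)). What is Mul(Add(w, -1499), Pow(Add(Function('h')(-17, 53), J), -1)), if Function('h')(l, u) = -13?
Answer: Rational(79, 174) ≈ 0.45402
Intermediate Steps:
Function('U')(F, n) = Add(Pow(F, 2), Mul(-27, n))
J = 361 (J = Pow(-19, 2) = 361)
w = 1657 (w = Add(Add(940, -444), Add(Pow(27, 2), Mul(-27, -16))) = Add(496, Add(729, 432)) = Add(496, 1161) = 1657)
Mul(Add(w, -1499), Pow(Add(Function('h')(-17, 53), J), -1)) = Mul(Add(1657, -1499), Pow(Add(-13, 361), -1)) = Mul(158, Pow(348, -1)) = Mul(158, Rational(1, 348)) = Rational(79, 174)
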